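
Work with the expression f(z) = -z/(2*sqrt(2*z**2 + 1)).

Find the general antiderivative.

f matches the chain-rule pattern g'(h)*h' with inner function h(z) = 2*z**2 + 1; substituting u = h(z) collapses the integral.
Check: d/dz[-sqrt(2*z**2 + 1)/4] = -z/(2*sqrt(2*z**2 + 1)) = f(z).

F(z) = -sqrt(2*z**2 + 1)/4 + C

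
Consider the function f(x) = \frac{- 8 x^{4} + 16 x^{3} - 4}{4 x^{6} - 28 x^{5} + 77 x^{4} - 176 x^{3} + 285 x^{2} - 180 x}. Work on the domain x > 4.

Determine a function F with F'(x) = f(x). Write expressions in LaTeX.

An antiderivative is F(x) = - \frac{- 58870 x \log{\left(x \right)} + 1296822 x \log{\left(x - 4 \right)} - 157472 x \log{\left(x - \frac{3}{2} \right)} - 540240 x \log{\left(x^{2} + 5 \right)} + 23160 \sqrt{5} x \operatorname{atan}{\left(\frac{\sqrt{5} x}{5} \right)} + 88305 \log{\left(x \right)} - 1945233 \log{\left(x - 4 \right)} + 236208 \log{\left(x - \frac{3}{2} \right)} + 810360 \log{\left(x^{2} + 5 \right)} - 34740 \sqrt{5} \operatorname{atan}{\left(\frac{\sqrt{5} x}{5} \right)} - 231420}{1324575 \left(2 x - 3\right)}.

Factor the denominator (x \left(x - 4\right) \left(2 x - 3\right)^{2} \left(x^{2} + 5\right)) and decompose: f = \frac{4 \left(9004 x - 965\right)}{88305 \left(x^{2} + 5\right)} + \frac{22496}{189225 \left(2 x - 3\right)} - \frac{152}{435 \left(2 x - 3\right)^{2}} - \frac{257}{525 \left(x - 4\right)} + \frac{1}{45 x}; each piece integrates to a log, atan, or power term.
Check: d/dx[- \frac{- 58870 x \log{\left(x \right)} + 1296822 x \log{\left(x - 4 \right)} - 157472 x \log{\left(x - \frac{3}{2} \right)} - 540240 x \log{\left(x^{2} + 5 \right)} + 23160 \sqrt{5} x \operatorname{atan}{\left(\frac{\sqrt{5} x}{5} \right)} + 88305 \log{\left(x \right)} - 1945233 \log{\left(x - 4 \right)} + 236208 \log{\left(x - \frac{3}{2} \right)} + 810360 \log{\left(x^{2} + 5 \right)} - 34740 \sqrt{5} \operatorname{atan}{\left(\frac{\sqrt{5} x}{5} \right)} - 231420}{1324575 \left(2 x - 3\right)}] = \frac{- 8 x^{4} + 16 x^{3} - 4}{4 x^{6} - 28 x^{5} + 77 x^{4} - 176 x^{3} + 285 x^{2} - 180 x} = f(x).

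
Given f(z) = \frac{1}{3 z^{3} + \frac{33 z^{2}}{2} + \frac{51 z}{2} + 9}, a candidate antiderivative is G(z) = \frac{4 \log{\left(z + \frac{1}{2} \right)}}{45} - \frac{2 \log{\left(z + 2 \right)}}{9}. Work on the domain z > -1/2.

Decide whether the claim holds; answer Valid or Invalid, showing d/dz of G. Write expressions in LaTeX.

d/dz[G] = \frac{2 - 4 z}{30 z^{2} + 75 z + 30}
d/dz[G] - f(z) = - \frac{2}{15 z + 45} != 0.

Invalid: d/dz[G] - f = - \frac{2}{15 z + 45}, which is not 0.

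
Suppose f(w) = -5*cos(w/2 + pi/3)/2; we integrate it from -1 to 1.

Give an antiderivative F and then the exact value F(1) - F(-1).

Check any antiderivative F(w) by computing F'(w) and comparing it with f(w).
F(w) = -5*sin(w/2 + pi/3) is an antiderivative of f.
Check: d/dw[-5*sin(w/2 + pi/3)] = -5*cos(w/2 + pi/3)/2 = f(w).
F(1) = -5*sin(1/2 + pi/3); F(-1) = -5*cos(1/2 + pi/6).
Integral = F(1) - F(-1) = -5*sin(1/2 + pi/3) + 5*cos(1/2 + pi/6).

Antiderivative: F(w) = -5*sin(w/2 + pi/3); value = -5*sin(1/2 + pi/3) + 5*cos(1/2 + pi/6)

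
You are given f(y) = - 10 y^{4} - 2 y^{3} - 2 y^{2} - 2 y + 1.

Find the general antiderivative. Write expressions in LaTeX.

F(y) = - 2 y^{5} - \frac{y^{4}}{2} - \frac{2 y^{3}}{3} - y^{2} + y + C

The integrand splits into summands that can be handled one at a time.
Check: d/dy[- 2 y^{5} - \frac{y^{4}}{2} - \frac{2 y^{3}}{3} - y^{2} + y] = - 10 y^{4} - 2 y^{3} - 2 y^{2} - 2 y + 1 = f(y).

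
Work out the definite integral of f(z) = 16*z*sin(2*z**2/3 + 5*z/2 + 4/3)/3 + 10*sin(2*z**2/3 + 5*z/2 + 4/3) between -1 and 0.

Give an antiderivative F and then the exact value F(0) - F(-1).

Antiderivative: F(z) = -4*cos(2*z**2/3 + 5*z/2 + 4/3); value = -4*cos(4/3) + 4*cos(1/2)

f matches the chain-rule pattern g'(h)*h' with inner function h(z) = 2*z**2/3 + 5*z/2 + 4/3; substituting u = h(z) collapses the integral.
F(z) = -4*cos(2*z**2/3 + 5*z/2 + 4/3) is an antiderivative of f.
Check: d/dz[-4*cos(2*z**2/3 + 5*z/2 + 4/3)] = 16*z*sin(2*z**2/3 + 5*z/2 + 4/3)/3 + 10*sin(2*z**2/3 + 5*z/2 + 4/3) = f(z).
F(0) = -4*cos(4/3); F(-1) = -4*cos(1/2).
Integral = F(0) - F(-1) = -4*cos(4/3) + 4*cos(1/2).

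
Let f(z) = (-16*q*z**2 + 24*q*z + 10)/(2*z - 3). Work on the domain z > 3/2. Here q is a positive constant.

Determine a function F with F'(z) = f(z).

Whatever form F(z) takes, F'(z) = f(z) is non-negotiable.
Check: d/dz[-4*q*z**2 + 5*log(z - 3/2)] = (-16*q*z**2 + 24*q*z + 10)/(2*z - 3) = f(z).

An antiderivative is F(z) = -4*q*z**2 + 5*log(z - 3/2).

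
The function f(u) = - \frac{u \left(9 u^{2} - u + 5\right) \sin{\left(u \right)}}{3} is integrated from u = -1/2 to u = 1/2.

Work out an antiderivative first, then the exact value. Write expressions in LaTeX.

Antiderivative: F(u) = 3 u^{3} \cos{\left(u \right)} - 9 u^{2} \sin{\left(u \right)} - \frac{u^{2} \cos{\left(u \right)}}{3} + \frac{2 u \sin{\left(u \right)}}{3} - \frac{49 u \cos{\left(u \right)}}{3} + \frac{49 \sin{\left(u \right)}}{3} + \frac{2 \cos{\left(u \right)}}{3}; value = - \frac{187 \cos{\left(\frac{1}{2} \right)}}{12} + \frac{169 \sin{\left(\frac{1}{2} \right)}}{6}

Whatever form F(u) takes, F'(u) = f(u) is non-negotiable.
F(u) = 3 u^{3} \cos{\left(u \right)} - 9 u^{2} \sin{\left(u \right)} - \frac{u^{2} \cos{\left(u \right)}}{3} + \frac{2 u \sin{\left(u \right)}}{3} - \frac{49 u \cos{\left(u \right)}}{3} + \frac{49 \sin{\left(u \right)}}{3} + \frac{2 \cos{\left(u \right)}}{3} is an antiderivative of f.
Check: d/du[3 u^{3} \cos{\left(u \right)} - 9 u^{2} \sin{\left(u \right)} - \frac{u^{2} \cos{\left(u \right)}}{3} + \frac{2 u \sin{\left(u \right)}}{3} - \frac{49 u \cos{\left(u \right)}}{3} + \frac{49 \sin{\left(u \right)}}{3} + \frac{2 \cos{\left(u \right)}}{3}] = - 3 u^{3} \sin{\left(u \right)} + \frac{u^{2} \sin{\left(u \right)}}{3} - \frac{5 u \sin{\left(u \right)}}{3}, which equals f(u).
F(1/2) = - \frac{173 \cos{\left(\frac{1}{2} \right)}}{24} + \frac{173 \sin{\left(\frac{1}{2} \right)}}{12}; F(-1/2) = - \frac{55 \sin{\left(\frac{1}{2} \right)}}{4} + \frac{67 \cos{\left(\frac{1}{2} \right)}}{8}.
Integral = F(1/2) - F(-1/2) = - \frac{187 \cos{\left(\frac{1}{2} \right)}}{12} + \frac{169 \sin{\left(\frac{1}{2} \right)}}{6}.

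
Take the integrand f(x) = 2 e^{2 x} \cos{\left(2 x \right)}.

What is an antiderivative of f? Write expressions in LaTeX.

Any candidate F(x) must reproduce f(x) exactly when differentiated.
Check: d/dx[\frac{\left(\sin{\left(2 x \right)} + \cos{\left(2 x \right)}\right) e^{2 x}}{2}] = 2 e^{2 x} \cos{\left(2 x \right)} = f(x).

An antiderivative is F(x) = \frac{\left(\sin{\left(2 x \right)} + \cos{\left(2 x \right)}\right) e^{2 x}}{2}.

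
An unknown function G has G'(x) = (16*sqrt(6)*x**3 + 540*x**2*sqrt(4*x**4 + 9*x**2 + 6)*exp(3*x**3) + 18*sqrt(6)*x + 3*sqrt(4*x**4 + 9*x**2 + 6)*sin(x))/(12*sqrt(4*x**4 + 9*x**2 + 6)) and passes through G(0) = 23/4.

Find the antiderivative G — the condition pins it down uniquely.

The proposed G(x) is checked by its d/dx: the result must match the given G'(x).
A general antiderivative is sqrt(2*x**4/3 + 3*x**2/2 + 1) + 5*exp(3*x**3) - cos(x)/4 + C.
The condition gives C = 23/4 - (23/4) = 0.
So G(x) = sqrt(2*x**4/3 + 3*x**2/2 + 1) + 5*exp(3*x**3) - cos(x)/4.
Check: d/dx[sqrt(2*x**4/3 + 3*x**2/2 + 1) + 5*exp(3*x**3) - cos(x)/4] = (16*sqrt(6)*x**3 + 540*x**2*sqrt(4*x**4 + 9*x**2 + 6)*exp(3*x**3) + 18*sqrt(6)*x + 3*sqrt(4*x**4 + 9*x**2 + 6)*sin(x))/(12*sqrt(4*x**4 + 9*x**2 + 6)) = G'(x).

G(x) = sqrt(2*x**4/3 + 3*x**2/2 + 1) + 5*exp(3*x**3) - cos(x)/4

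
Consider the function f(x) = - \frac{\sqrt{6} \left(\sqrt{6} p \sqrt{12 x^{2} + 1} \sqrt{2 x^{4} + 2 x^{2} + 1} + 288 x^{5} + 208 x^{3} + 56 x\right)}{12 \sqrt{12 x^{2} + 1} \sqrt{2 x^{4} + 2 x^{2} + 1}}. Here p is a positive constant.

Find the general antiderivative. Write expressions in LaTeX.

Any candidate F(x) must reproduce f(x) exactly when differentiated.
Check: d/dx[- \frac{p x}{2} - 2 \sqrt{4 x^{2} + \frac{1}{3}} \sqrt{x^{4} + x^{2} + \frac{1}{2}}] = \frac{\sqrt{6} \left(- \sqrt{6} p \sqrt{12 x^{2} + 1} \sqrt{2 x^{4} + 2 x^{2} + 1} - 288 x^{5} - 208 x^{3} - 56 x\right)}{12 \sqrt{12 x^{2} + 1} \sqrt{2 x^{4} + 2 x^{2} + 1}}, which equals f(x).

F(x) = - \frac{p x}{2} - 2 \sqrt{4 x^{2} + \frac{1}{3}} \sqrt{x^{4} + x^{2} + \frac{1}{2}} + C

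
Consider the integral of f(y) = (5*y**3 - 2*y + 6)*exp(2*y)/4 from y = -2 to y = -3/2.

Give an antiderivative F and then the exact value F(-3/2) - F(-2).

Recognize the product-rule pattern: f = u'v + uv' with u = 5*y**3/8 - 15*y**2/16 + 11*y/16 + 13/32, v = exp(2*y), so integration by parts undoes it.
F(y) = (20*y**3 - 30*y**2 + 22*y + 13)*exp(2*y)/32 is an antiderivative of f.
Check: d/dy[(20*y**3 - 30*y**2 + 22*y + 13)*exp(2*y)/32] = 5*y**3*exp(2*y)/4 - y*exp(2*y)/2 + 3*exp(2*y)/2, which equals f(y).
F(-3/2) = -155*exp(-3)/32; F(-2) = -311*exp(-4)/32.
Integral = F(-3/2) - F(-2) = -155*exp(-3)/32 + 311*exp(-4)/32.

Antiderivative: F(y) = (20*y**3 - 30*y**2 + 22*y + 13)*exp(2*y)/32; value = -155*exp(-3)/32 + 311*exp(-4)/32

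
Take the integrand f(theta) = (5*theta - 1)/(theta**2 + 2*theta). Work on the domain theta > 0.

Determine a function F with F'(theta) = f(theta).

An antiderivative is F(theta) = (-log(theta) + 11*log(theta + 2))/2.

The denominator factors as theta*(theta + 2); partial fractions split f into directly integrable pieces: 11/(2*(theta + 2)) - 1/(2*theta).
Check: d/dtheta[(-log(theta) + 11*log(theta + 2))/2] = (5*theta - 1)/(theta**2 + 2*theta) = f(theta).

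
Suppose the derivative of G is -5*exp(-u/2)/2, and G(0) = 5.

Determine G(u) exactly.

G(u) = 5*exp(-u/2)

Since d/du undoes antidifferentiation here, G(u) must give back the stated G'(u).
A general antiderivative is 5*exp(-u/2) + C.
The condition gives C = 5 - (5) = 0.
So G(u) = 5*exp(-u/2).
Check: d/du[5*exp(-u/2)] = -5*exp(-u/2)/2 = G'(u).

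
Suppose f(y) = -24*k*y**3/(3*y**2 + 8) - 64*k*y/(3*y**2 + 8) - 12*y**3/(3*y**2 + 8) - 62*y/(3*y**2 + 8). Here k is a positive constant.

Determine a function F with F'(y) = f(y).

Integrate term by term and add the pieces.
Check: d/dy[-4*k*y**2 - 2*y**2 - 5*log(y**2/2 + 4/3)] = (-24*k*y**3 - 64*k*y - 12*y**3 - 62*y)/(3*y**2 + 8), which equals f(y).

An antiderivative is F(y) = -4*k*y**2 - 2*y**2 - 5*log(y**2/2 + 4/3).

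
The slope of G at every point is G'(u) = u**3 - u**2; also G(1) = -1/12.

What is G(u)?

The integrand splits into summands that can be handled one at a time.
A general antiderivative is u**4/4 - u**3/3 + C.
The condition gives C = -1/12 - (-1/12) = 0.
So G(u) = u**3*(3*u - 4)/12.
Check: d/du[u**3*(3*u - 4)/12] = u**3 - u**2 = G'(u).

G(u) = u**3*(3*u - 4)/12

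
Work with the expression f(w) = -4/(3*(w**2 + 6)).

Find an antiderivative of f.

An antiderivative is F(w) = -2*sqrt(6)*atan(sqrt(6)*w/6)/9.

A first test for any F(w): its w-derivative must equal f(w) identically.
Check: d/dw[-2*sqrt(6)*atan(sqrt(6)*w/6)/9] = -4/(3*w**2 + 18), which equals f(w).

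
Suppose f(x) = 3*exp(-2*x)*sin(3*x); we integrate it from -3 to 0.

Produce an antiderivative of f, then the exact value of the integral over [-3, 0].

An antiderivative F(x) passes only if d/dx[F] lands on f(x) exactly.
F(x) = -3*(2*sin(3*x) + 3*cos(3*x))*exp(-2*x)/13 is an antiderivative of f.
Check: d/dx[-3*(2*sin(3*x) + 3*cos(3*x))*exp(-2*x)/13] = 3*exp(-2*x)*sin(3*x) = f(x).
F(0) = -9/13; F(-3) = 6*exp(6)*sin(9)/13 - 9*exp(6)*cos(9)/13.
Integral = F(0) - F(-3) = 9*exp(6)*cos(9)/13 - 6*exp(6)*sin(9)/13 - 9/13.

Antiderivative: F(x) = -3*(2*sin(3*x) + 3*cos(3*x))*exp(-2*x)/13; value = 9*exp(6)*cos(9)/13 - 6*exp(6)*sin(9)/13 - 9/13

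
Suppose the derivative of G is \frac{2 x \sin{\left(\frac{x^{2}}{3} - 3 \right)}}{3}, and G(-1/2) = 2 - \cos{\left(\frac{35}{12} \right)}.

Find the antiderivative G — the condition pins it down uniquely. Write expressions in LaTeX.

G'(x) matches the chain-rule pattern g'(h)*h' with inner function h(x) = \frac{x^{2}}{3} - 3; substituting u = h(x) collapses the integral.
A general antiderivative is - \cos{\left(\frac{x^{2}}{3} - 3 \right)} + C.
The condition gives C = 2 - \cos{\left(\frac{35}{12} \right)} - (- \cos{\left(\frac{35}{12} \right)}) = 2.
So G(x) = 2 - \cos{\left(\frac{x^{2}}{3} - 3 \right)}.
Check: d/dx[2 - \cos{\left(\frac{x^{2}}{3} - 3 \right)}] = \frac{2 x \sin{\left(\frac{x^{2}}{3} - 3 \right)}}{3} = G'(x).

G(x) = 2 - \cos{\left(\frac{x^{2}}{3} - 3 \right)}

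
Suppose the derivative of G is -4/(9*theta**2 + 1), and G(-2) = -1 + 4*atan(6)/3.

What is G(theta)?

G(theta) = -(4*atan(3*theta) + 3)/3

Since d/dtheta undoes antidifferentiation here, G(theta) must give back the stated G'(theta).
A general antiderivative is -4*atan(3*theta)/3 + C.
The condition gives C = -1 + 4*atan(6)/3 - (4*atan(6)/3) = -1.
So G(theta) = -(4*atan(3*theta) + 3)/3.
Check: d/dtheta[-(4*atan(3*theta) + 3)/3] = -4/(9*theta**2 + 1) = G'(theta).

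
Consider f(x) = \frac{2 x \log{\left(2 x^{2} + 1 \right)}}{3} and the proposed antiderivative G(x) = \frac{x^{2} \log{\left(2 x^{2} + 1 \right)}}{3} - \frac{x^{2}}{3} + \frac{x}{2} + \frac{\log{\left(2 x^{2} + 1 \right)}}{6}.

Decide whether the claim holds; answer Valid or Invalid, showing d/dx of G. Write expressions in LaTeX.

Invalid: d/dx[G] - f = \frac{1}{2}, which is not 0.

d/dx[G] = \frac{2 x \log{\left(2 x^{2} + 1 \right)}}{3} + \frac{1}{2}
d/dx[G] - f(x) = \frac{1}{2} != 0.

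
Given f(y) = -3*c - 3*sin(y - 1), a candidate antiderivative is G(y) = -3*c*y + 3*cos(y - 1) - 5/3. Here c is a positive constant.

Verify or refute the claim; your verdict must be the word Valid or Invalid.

Valid - differentiating G returns exactly f.

d/dy[G] = -3*c - 3*sin(y - 1)
This equals f(y) exactly, so the claim holds.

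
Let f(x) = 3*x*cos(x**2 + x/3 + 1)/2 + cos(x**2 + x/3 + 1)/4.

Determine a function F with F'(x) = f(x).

An antiderivative is F(x) = 3*sin(x**2 + x/3 + 1)/4.

f matches the chain-rule pattern g'(h)*h' with inner function h(x) = x**2 + x/3 + 1; substituting u = h(x) collapses the integral.
Check: d/dx[3*sin(x**2 + x/3 + 1)/4] = 3*x*cos(x**2 + x/3 + 1)/2 + cos(x**2 + x/3 + 1)/4 = f(x).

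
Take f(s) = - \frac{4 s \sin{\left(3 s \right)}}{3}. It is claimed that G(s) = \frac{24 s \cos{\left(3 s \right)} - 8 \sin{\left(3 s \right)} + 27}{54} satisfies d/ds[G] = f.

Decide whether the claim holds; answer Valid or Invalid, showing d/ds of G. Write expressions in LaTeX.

d/ds[G] = - \frac{4 s \sin{\left(3 s \right)}}{3}
This equals f(s) exactly, so the claim holds.

Valid. The derivative of G reproduces f.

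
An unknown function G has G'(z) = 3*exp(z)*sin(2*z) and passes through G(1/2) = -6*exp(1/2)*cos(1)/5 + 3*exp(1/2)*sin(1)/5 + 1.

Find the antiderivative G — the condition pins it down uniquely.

G(z) = 3*exp(z)*sin(2*z)/5 - 6*exp(z)*cos(2*z)/5 + 1

Recover the given G'(z) by differentiating a candidate G(z); any mismatch rules it out.
A general antiderivative is 3*exp(z)*sin(2*z)/5 - 6*exp(z)*cos(2*z)/5 + C.
The condition gives C = -6*exp(1/2)*cos(1)/5 + 3*exp(1/2)*sin(1)/5 + 1 - (-6*exp(1/2)*cos(1)/5 + 3*exp(1/2)*sin(1)/5) = 1.
So G(z) = 3*exp(z)*sin(2*z)/5 - 6*exp(z)*cos(2*z)/5 + 1.
Check: d/dz[3*exp(z)*sin(2*z)/5 - 6*exp(z)*cos(2*z)/5 + 1] = 3*exp(z)*sin(2*z) = G'(z).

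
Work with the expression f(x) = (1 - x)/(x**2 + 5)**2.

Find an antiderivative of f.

An antiderivative is F(x) = (5*x + sqrt(5)*(x**2 + 5)*atan(sqrt(5)*x/5) + 25)/(50*(x**2 + 5)).

For F(x) to be correct the identity F'(x) - f(x) = 0 must hold.
Check: d/dx[(5*x + sqrt(5)*(x**2 + 5)*atan(sqrt(5)*x/5) + 25)/(50*(x**2 + 5))] = (1 - x)/(x**4 + 10*x**2 + 25), which equals f(x).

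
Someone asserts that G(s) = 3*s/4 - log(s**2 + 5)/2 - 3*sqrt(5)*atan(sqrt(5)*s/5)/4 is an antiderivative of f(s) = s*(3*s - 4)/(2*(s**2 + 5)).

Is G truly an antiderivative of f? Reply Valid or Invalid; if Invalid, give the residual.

Invalid: d/ds[G] - f = (-3*s**2 + 4*s)/(4*s**2 + 20), which is not 0.

d/ds[G] = (3*s**2 - 4*s)/(4*s**2 + 20)
d/ds[G] - f(s) = (-3*s**2 + 4*s)/(4*s**2 + 20) != 0.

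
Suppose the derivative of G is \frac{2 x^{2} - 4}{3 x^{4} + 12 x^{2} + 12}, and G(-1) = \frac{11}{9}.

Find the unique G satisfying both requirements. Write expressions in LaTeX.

G'(x) has the shape u'v + uv' for u = - x and v = \frac{1}{\frac{3 x^{2}}{2} + 3} — it is the derivative of the product u*v.
A general antiderivative is - \frac{x}{\frac{3 x^{2}}{2} + 3} + C.
The condition gives C = \frac{11}{9} - (\frac{2}{9}) = 1.
So G(x) = - \frac{x}{\frac{3 x^{2}}{2} + 3} + 1.
Check: d/dx[- \frac{x}{\frac{3 x^{2}}{2} + 3} + 1] = \frac{2 x^{2} - 4}{3 x^{4} + 12 x^{2} + 12} = G'(x).

G(x) = - \frac{x}{\frac{3 x^{2}}{2} + 3} + 1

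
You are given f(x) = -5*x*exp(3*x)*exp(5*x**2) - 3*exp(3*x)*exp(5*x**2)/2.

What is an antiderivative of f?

f matches the chain-rule pattern g'(h)*h' with inner function h(x) = 5*x**2 + 3*x; substituting u = h(x) collapses the integral.
Check: d/dx[-exp(3*x)*exp(5*x**2)/2] = -5*x*exp(3*x)*exp(5*x**2) - 3*exp(3*x)*exp(5*x**2)/2 = f(x).

An antiderivative is F(x) = -exp(3*x)*exp(5*x**2)/2.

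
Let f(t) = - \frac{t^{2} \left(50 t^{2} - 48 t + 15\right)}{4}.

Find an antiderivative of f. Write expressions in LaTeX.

Recover f(t) by differentiating a candidate F(t); any mismatch rules it out.
Check: d/dt[\frac{t^{3} \left(- 10 t^{2} + 12 t - 5\right)}{4}] = - \frac{25 t^{4}}{2} + 12 t^{3} - \frac{15 t^{2}}{4}, which equals f(t).

An antiderivative is F(t) = \frac{t^{3} \left(- 10 t^{2} + 12 t - 5\right)}{4}.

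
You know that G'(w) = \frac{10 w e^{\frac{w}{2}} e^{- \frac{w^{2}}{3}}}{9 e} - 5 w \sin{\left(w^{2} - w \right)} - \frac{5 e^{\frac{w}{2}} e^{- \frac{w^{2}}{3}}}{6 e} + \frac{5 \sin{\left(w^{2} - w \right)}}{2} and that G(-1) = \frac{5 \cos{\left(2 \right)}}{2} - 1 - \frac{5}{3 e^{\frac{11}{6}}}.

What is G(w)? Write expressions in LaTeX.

G(w) = - \frac{5 e^{- \frac{w^{2}}{3} + \frac{w}{2} - 1}}{3} + \frac{5 \cos{\left(w^{2} - w \right)}}{2} - 1

The integrand splits into summands that can be handled one at a time.
A general antiderivative is - \frac{5 e^{- \frac{w^{2}}{3} + \frac{w}{2} - 1}}{3} + \frac{5 \cos{\left(w^{2} - w \right)}}{2} + C.
The condition gives C = \frac{5 \cos{\left(2 \right)}}{2} - 1 - \frac{5}{3 e^{\frac{11}{6}}} - (\frac{5 \cos{\left(2 \right)}}{2} - \frac{5}{3 e^{\frac{11}{6}}}) = -1.
So G(w) = - \frac{5 e^{- \frac{w^{2}}{3} + \frac{w}{2} - 1}}{3} + \frac{5 \cos{\left(w^{2} - w \right)}}{2} - 1.
Check: d/dw[- \frac{5 e^{- \frac{w^{2}}{3} + \frac{w}{2} - 1}}{3} + \frac{5 \cos{\left(w^{2} - w \right)}}{2} - 1] = \frac{\left(20 w - 90 e w e^{- \frac{w}{2}} e^{\frac{w^{2}}{3}} \sin{\left(w^{2} - w \right)} - 15 + 45 e e^{- \frac{w}{2}} e^{\frac{w^{2}}{3}} \sin{\left(w^{2} - w \right)}\right) e^{\frac{w}{2}} e^{- \frac{w^{2}}{3}}}{18 e}, which equals G'(w).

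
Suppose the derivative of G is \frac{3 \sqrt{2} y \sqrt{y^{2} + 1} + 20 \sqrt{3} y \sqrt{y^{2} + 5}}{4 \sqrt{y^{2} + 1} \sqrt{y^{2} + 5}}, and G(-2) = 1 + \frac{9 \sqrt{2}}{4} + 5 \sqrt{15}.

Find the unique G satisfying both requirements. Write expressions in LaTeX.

G(y) = \frac{20 \sqrt{3} \sqrt{y^{2} + 1} + 3 \sqrt{2} \sqrt{y^{2} + 5} + 4}{4}

Any candidate G(y) must reproduce the stated G'(y) exactly.
A general antiderivative is \frac{3 \sqrt{\frac{y^{2}}{2} + \frac{5}{2}}}{2} + 5 \sqrt{3 y^{2} + 3} + C.
The condition gives C = 1 + \frac{9 \sqrt{2}}{4} + 5 \sqrt{15} - (\frac{9 \sqrt{2}}{4} + 5 \sqrt{15}) = 1.
So G(y) = \frac{20 \sqrt{3} \sqrt{y^{2} + 1} + 3 \sqrt{2} \sqrt{y^{2} + 5} + 4}{4}.
Check: d/dy[\frac{20 \sqrt{3} \sqrt{y^{2} + 1} + 3 \sqrt{2} \sqrt{y^{2} + 5} + 4}{4}] = \frac{3 \sqrt{2} y \sqrt{y^{2} + 1} + 20 \sqrt{3} y \sqrt{y^{2} + 5}}{4 \sqrt{y^{2} + 1} \sqrt{y^{2} + 5}} = G'(y).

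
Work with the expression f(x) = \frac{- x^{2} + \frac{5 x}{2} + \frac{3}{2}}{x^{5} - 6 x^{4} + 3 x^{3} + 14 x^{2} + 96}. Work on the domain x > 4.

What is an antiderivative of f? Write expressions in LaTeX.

An antiderivative is F(x) = - \frac{217 \log{\left(x - 4 \right)}}{8664} - \frac{5 \log{\left(x + 2 \right)}}{168} + \frac{277 \log{\left(x^{2} + 3 \right)}}{10108} + \frac{135 \sqrt{3} \operatorname{atan}{\left(\frac{\sqrt{3} x}{3} \right)}}{5054} + \frac{3}{76 x - 304}.

The denominator factors as 2 \left(x - 4\right)^{2} \left(x + 2\right) \left(x^{2} + 3\right); partial fractions split f into directly integrable pieces: \frac{277 x + 405}{5054 \left(x^{2} + 3\right)} - \frac{5}{168 \left(x + 2\right)} - \frac{217}{8664 \left(x - 4\right)} - \frac{3}{76 \left(x - 4\right)^{2}}.
Check: d/dx[- \frac{217 \log{\left(x - 4 \right)}}{8664} - \frac{5 \log{\left(x + 2 \right)}}{168} + \frac{277 \log{\left(x^{2} + 3 \right)}}{10108} + \frac{135 \sqrt{3} \operatorname{atan}{\left(\frac{\sqrt{3} x}{3} \right)}}{5054} + \frac{3}{76 x - 304}] = \frac{- 2 x^{2} + 5 x + 3}{2 x^{5} - 12 x^{4} + 6 x^{3} + 28 x^{2} + 192}, which equals f(x).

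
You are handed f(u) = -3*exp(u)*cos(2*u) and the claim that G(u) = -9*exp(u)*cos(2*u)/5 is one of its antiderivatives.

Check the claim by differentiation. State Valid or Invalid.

d/du[G] = 18*exp(u)*sin(2*u)/5 - 9*exp(u)*cos(2*u)/5
d/du[G] - f(u) = 18*exp(u)*sin(2*u)/5 + 6*exp(u)*cos(2*u)/5 != 0.

Invalid: d/du[G] - f = 18*exp(u)*sin(2*u)/5 + 6*exp(u)*cos(2*u)/5, which is not 0.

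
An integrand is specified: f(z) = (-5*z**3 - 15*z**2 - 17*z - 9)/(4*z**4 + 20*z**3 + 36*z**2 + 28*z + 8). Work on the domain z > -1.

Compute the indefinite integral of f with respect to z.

F(z) = -(5*z**2*log(z + 2) + 10*z*log(z + 2) + 5*log(z + 2) - 1)/(4*(z + 1)**2) + C

Check any antiderivative F(z) by computing F'(z) and comparing it with f(z).
Check: d/dz[-(5*z**2*log(z + 2) + 10*z*log(z + 2) + 5*log(z + 2) - 1)/(4*(z + 1)**2)] = (-5*z**3 - 15*z**2 - 17*z - 9)/(4*z**4 + 20*z**3 + 36*z**2 + 28*z + 8) = f(z).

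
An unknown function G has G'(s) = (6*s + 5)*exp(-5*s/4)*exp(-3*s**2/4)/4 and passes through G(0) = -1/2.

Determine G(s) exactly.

The substitution u = -3*s**2/4 - 5*s/4 works: G'(s) is exactly (dG/du)*(du/ds) for that inner function.
A general antiderivative is -exp(-3*s**2/4 - 5*s/4) + C.
The condition gives C = -1/2 - (-1) = 1/2.
So G(s) = -(-1 + 2*exp(-5*s/4)*exp(-3*s**2/4))/2.
Check: d/ds[-(-1 + 2*exp(-5*s/4)*exp(-3*s**2/4))/2] = (6*s + 5)*exp(-5*s/4)*exp(-3*s**2/4)/4 = G'(s).

G(s) = -(-1 + 2*exp(-5*s/4)*exp(-3*s**2/4))/2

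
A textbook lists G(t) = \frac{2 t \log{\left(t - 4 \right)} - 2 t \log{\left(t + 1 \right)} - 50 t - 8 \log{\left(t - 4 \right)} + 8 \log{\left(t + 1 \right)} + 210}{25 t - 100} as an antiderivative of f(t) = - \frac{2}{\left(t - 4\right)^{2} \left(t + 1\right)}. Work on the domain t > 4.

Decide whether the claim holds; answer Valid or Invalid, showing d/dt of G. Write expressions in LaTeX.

d/dt[G] = - \frac{2}{t^{3} - 7 t^{2} + 8 t + 16}
This equals f(t) exactly, so the claim holds.

Valid - differentiating G returns exactly f.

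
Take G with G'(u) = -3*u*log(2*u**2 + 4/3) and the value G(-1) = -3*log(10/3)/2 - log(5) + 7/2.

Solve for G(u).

G(u) = (-3*u**2*log(2*u**2 + 4/3) + 3*u**2 - 2*log(3*u**2 + 2) + 4)/2

Since d/du undoes antidifferentiation here, G(u) must give back the stated G'(u).
A general antiderivative is -3*u**2*log(2*u**2 + 4/3)/2 + 3*u**2/2 - log(3*u**2 + 2) + C.
The condition gives C = -3*log(10/3)/2 - log(5) + 7/2 - (-3*log(10/3)/2 - log(5) + 3/2) = 2.
So G(u) = (-3*u**2*log(2*u**2 + 4/3) + 3*u**2 - 2*log(3*u**2 + 2) + 4)/2.
Check: d/du[(-3*u**2*log(2*u**2 + 4/3) + 3*u**2 - 2*log(3*u**2 + 2) + 4)/2] = -3*u*log(u**2 + 2/3) - 3*u*log(2), which equals G'(u).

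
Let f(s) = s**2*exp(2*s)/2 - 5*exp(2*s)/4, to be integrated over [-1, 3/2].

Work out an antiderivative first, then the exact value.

Antiderivative: F(s) = (s - 2)*(s + 1)*exp(2*s)/4; value = -5*exp(3)/16

Recognize the product-rule pattern: f = u'v + uv' with u = s**2/4 - s/4 - 1/2, v = exp(2*s), so integration by parts undoes it.
F(s) = (s - 2)*(s + 1)*exp(2*s)/4 is an antiderivative of f.
Check: d/ds[(s - 2)*(s + 1)*exp(2*s)/4] = s**2*exp(2*s)/2 - 5*exp(2*s)/4 = f(s).
F(3/2) = -5*exp(3)/16; F(-1) = 0.
Integral = F(3/2) - F(-1) = -5*exp(3)/16.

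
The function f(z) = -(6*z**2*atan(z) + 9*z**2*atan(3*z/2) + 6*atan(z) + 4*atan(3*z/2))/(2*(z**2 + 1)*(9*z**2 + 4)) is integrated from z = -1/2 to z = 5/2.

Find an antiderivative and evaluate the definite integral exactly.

Antiderivative: F(z) = -atan(z)*atan(3*z/2)/2; value = -atan(5/2)*atan(15/4)/2 + atan(1/2)*atan(3/4)/2

Recognize the product-rule pattern: f = u'v + uv' with u = -atan(z)/2, v = atan(3*z/2), so integration by parts undoes it.
F(z) = -atan(z)*atan(3*z/2)/2 is an antiderivative of f.
Check: d/dz[-atan(z)*atan(3*z/2)/2] = (-6*z**2*atan(z) - 9*z**2*atan(3*z/2) - 6*atan(z) - 4*atan(3*z/2))/(18*z**4 + 26*z**2 + 8), which equals f(z).
F(5/2) = -atan(5/2)*atan(15/4)/2; F(-1/2) = -atan(1/2)*atan(3/4)/2.
Integral = F(5/2) - F(-1/2) = -atan(5/2)*atan(15/4)/2 + atan(1/2)*atan(3/4)/2.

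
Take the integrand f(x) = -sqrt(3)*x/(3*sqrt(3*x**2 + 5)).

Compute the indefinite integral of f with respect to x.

F(x) = -sqrt(x**2 + 5/3)/3 + C

f matches the chain-rule pattern g'(h)*h' with inner function h(x) = x**2 + 5/3; substituting u = h(x) collapses the integral.
Check: d/dx[-sqrt(x**2 + 5/3)/3] = -sqrt(3)*x/(3*sqrt(3*x**2 + 5)) = f(x).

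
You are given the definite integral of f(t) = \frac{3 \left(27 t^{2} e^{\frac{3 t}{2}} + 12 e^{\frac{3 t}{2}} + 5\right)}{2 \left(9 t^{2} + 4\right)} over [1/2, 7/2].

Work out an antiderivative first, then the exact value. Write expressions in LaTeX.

Whatever form F(t) takes, F'(t) = f(t) is non-negotiable.
F(t) = 3 e^{\frac{3 t}{2}} + \frac{5 \operatorname{atan}{\left(\frac{3 t}{2} \right)}}{4} is an antiderivative of f.
Check: d/dt[3 e^{\frac{3 t}{2}} + \frac{5 \operatorname{atan}{\left(\frac{3 t}{2} \right)}}{4}] = \frac{81 t^{2} e^{\frac{3 t}{2}} + 36 e^{\frac{3 t}{2}} + 15}{18 t^{2} + 8}, which equals f(t).
F(7/2) = \frac{5 \operatorname{atan}{\left(\frac{21}{4} \right)}}{4} + 3 e^{\frac{21}{4}}; F(1/2) = \frac{5 \operatorname{atan}{\left(\frac{3}{4} \right)}}{4} + 3 e^{\frac{3}{4}}.
Integral = F(7/2) - F(1/2) = - 3 e^{\frac{3}{4}} - \frac{5 \operatorname{atan}{\left(\frac{3}{4} \right)}}{4} + \frac{5 \operatorname{atan}{\left(\frac{21}{4} \right)}}{4} + 3 e^{\frac{21}{4}}.

Antiderivative: F(t) = 3 e^{\frac{3 t}{2}} + \frac{5 \operatorname{atan}{\left(\frac{3 t}{2} \right)}}{4}; value = - 3 e^{\frac{3}{4}} - \frac{5 \operatorname{atan}{\left(\frac{3}{4} \right)}}{4} + \frac{5 \operatorname{atan}{\left(\frac{21}{4} \right)}}{4} + 3 e^{\frac{21}{4}}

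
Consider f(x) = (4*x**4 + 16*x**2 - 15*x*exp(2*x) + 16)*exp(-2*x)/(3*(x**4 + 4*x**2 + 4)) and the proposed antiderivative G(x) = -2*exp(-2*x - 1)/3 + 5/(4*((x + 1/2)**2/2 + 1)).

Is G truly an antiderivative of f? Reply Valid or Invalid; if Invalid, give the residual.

d/dx[G] = (64*x**4 + 128*x**3 + 352*x**2 - 240*exp(1)*x*exp(2*x) + 288*x - 120*exp(1)*exp(2*x) + 324)/(48*exp(1)*x**4*exp(2*x) + 96*exp(1)*x**3*exp(2*x) + 264*exp(1)*x**2*exp(2*x) + 216*exp(1)*x*exp(2*x) + 243*exp(1)*exp(2*x))
d/dx[G] - f(x) = (-64*exp(1)*x**8 + 64*x**8 - 128*exp(1)*x**7 + 128*x**7 - 608*exp(1)*x**6 + 608*x**6 - 800*exp(1)*x**5 + 800*x**5 + 360*exp(1)*x**4*exp(2*x) - 1988*exp(1)*x**4 + 1988*x**4 + 360*exp(1)*x**3*exp(2*x) - 1664*exp(1)*x**3 + 1664*x**3 + 600*exp(1)*x**2*exp(2*x) - 2704*exp(1)*x**2 + 2704*x**2 + 255*exp(1)*x*exp(2*x) - 1152*exp(1)*x + 1152*x - 480*exp(1)*exp(2*x) - 1296*exp(1) + 1296)/(48*exp(1)*x**8*exp(2*x) + 96*exp(1)*x**7*exp(2*x) + 456*exp(1)*x**6*exp(2*x) + 600*exp(1)*x**5*exp(2*x) + 1491*exp(1)*x**4*exp(2*x) + 1248*exp(1)*x**3*exp(2*x) + 2028*exp(1)*x**2*exp(2*x) + 864*exp(1)*x*exp(2*x) + 972*exp(1)*exp(2*x)) != 0.

Invalid: d/dx[G] - f = (-64*exp(1)*x**8 + 64*x**8 - 128*exp(1)*x**7 + 128*x**7 - 608*exp(1)*x**6 + 608*x**6 - 800*exp(1)*x**5 + 800*x**5 + 360*exp(1)*x**4*exp(2*x) - 1988*exp(1)*x**4 + 1988*x**4 + 360*exp(1)*x**3*exp(2*x) - 1664*exp(1)*x**3 + 1664*x**3 + 600*exp(1)*x**2*exp(2*x) - 2704*exp(1)*x**2 + 2704*x**2 + 255*exp(1)*x*exp(2*x) - 1152*exp(1)*x + 1152*x - 480*exp(1)*exp(2*x) - 1296*exp(1) + 1296)/(48*exp(1)*x**8*exp(2*x) + 96*exp(1)*x**7*exp(2*x) + 456*exp(1)*x**6*exp(2*x) + 600*exp(1)*x**5*exp(2*x) + 1491*exp(1)*x**4*exp(2*x) + 1248*exp(1)*x**3*exp(2*x) + 2028*exp(1)*x**2*exp(2*x) + 864*exp(1)*x*exp(2*x) + 972*exp(1)*exp(2*x)), which is not 0.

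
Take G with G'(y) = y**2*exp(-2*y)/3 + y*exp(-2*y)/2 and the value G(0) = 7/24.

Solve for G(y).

G'(y) has the shape u'v + uv' for u = -y**2/6 - 5*y/12 - 5/24 and v = exp(-2*y) — it is the derivative of the product u*v.
A general antiderivative is (-4*y**2 - 10*y - 5)*exp(-2*y)/24 + C.
The condition gives C = 7/24 - (-5/24) = 1/2.
So G(y) = (-4*y**2 - 10*y + 12*exp(2*y) - 5)*exp(-2*y)/24.
Check: d/dy[(-4*y**2 - 10*y + 12*exp(2*y) - 5)*exp(-2*y)/24] = (2*y**2 + 3*y)*exp(-2*y)/6, which equals G'(y).

G(y) = (-4*y**2 - 10*y + 12*exp(2*y) - 5)*exp(-2*y)/24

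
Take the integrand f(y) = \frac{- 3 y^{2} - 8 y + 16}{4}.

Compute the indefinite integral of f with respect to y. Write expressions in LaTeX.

A first test for any F(y): its y-derivative must equal f(y) identically.
Check: d/dy[- \frac{y^{3} + 4 y^{2} - 16 y - 2}{4}] = - \frac{3 y^{2}}{4} - 2 y + 4, which equals f(y).

F(y) = - \frac{y^{3} + 4 y^{2} - 16 y - 2}{4} + C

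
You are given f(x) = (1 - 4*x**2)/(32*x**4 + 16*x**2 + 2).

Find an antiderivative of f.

Recognize the product-rule pattern: f = u'v + uv' with u = x/4, v = 1/(2*x**2 + 1/2), so integration by parts undoes it.
Check: d/dx[x/(8*x**2 + 2)] = (1 - 4*x**2)/(32*x**4 + 16*x**2 + 2) = f(x).

An antiderivative is F(x) = x/(8*x**2 + 2).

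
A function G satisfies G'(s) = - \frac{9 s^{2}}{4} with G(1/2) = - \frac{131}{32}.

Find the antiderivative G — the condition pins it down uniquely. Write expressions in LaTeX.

G(s) = - \frac{3 s^{3}}{4} - 4

For G(s) to be correct, d/ds[G] must agree with the stated G'(s) identically.
A general antiderivative is - \frac{3 s^{3}}{4} - 4 + C.
The condition gives C = - \frac{131}{32} - (- \frac{131}{32}) = 0.
So G(s) = - \frac{3 s^{3}}{4} - 4.
Check: d/ds[- \frac{3 s^{3}}{4} - 4] = - \frac{9 s^{2}}{4} = G'(s).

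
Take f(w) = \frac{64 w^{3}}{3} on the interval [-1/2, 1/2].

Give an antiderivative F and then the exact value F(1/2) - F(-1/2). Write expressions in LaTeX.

Any candidate F(w) must reproduce f(w) exactly when differentiated.
F(w) = \frac{16 w^{4}}{3} is an antiderivative of f.
Check: d/dw[\frac{16 w^{4}}{3}] = \frac{64 w^{3}}{3} = f(w).
F(1/2) = \frac{1}{3}; F(-1/2) = \frac{1}{3}.
Integral = F(1/2) - F(-1/2) = 0.

Antiderivative: F(w) = \frac{16 w^{4}}{3}; value = 0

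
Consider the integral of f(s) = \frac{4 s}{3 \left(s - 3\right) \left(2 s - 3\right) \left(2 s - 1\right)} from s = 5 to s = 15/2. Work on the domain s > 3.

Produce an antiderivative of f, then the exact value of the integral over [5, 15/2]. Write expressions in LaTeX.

Factor the denominator (3 \left(s - 3\right) \left(2 s - 3\right) \left(2 s - 1\right)) and decompose: f = \frac{2}{15 \left(2 s - 1\right)} - \frac{2}{3 \left(2 s - 3\right)} + \frac{4}{15 \left(s - 3\right)}; each piece integrates to a log, atan, or power term.
F(s) = \frac{4 \log{\left(s - 3 \right)} - 5 \log{\left(s - \frac{3}{2} \right)} + \log{\left(s - \frac{1}{2} \right)}}{15} is an antiderivative of f.
Check: d/ds[\frac{4 \log{\left(s - 3 \right)} - 5 \log{\left(s - \frac{3}{2} \right)} + \log{\left(s - \frac{1}{2} \right)}}{15}] = \frac{4 s}{12 s^{3} - 60 s^{2} + 81 s - 27}, which equals f(s).
F(15/2) = - \frac{\log{\left(6 \right)}}{3} + \frac{\log{\left(7 \right)}}{15} + \frac{4 \log{\left(\frac{9}{2} \right)}}{15}; F(5) = - \frac{\log{\left(\frac{7}{2} \right)}}{3} + \frac{\log{\left(\frac{9}{2} \right)}}{15} + \frac{4 \log{\left(2 \right)}}{15}.
Integral = F(15/2) - F(5) = - \frac{\log{\left(6 \right)}}{3} - \frac{4 \log{\left(2 \right)}}{15} + \frac{\log{\left(7 \right)}}{15} + \frac{\log{\left(\frac{9}{2} \right)}}{5} + \frac{\log{\left(\frac{7}{2} \right)}}{3}.

Antiderivative: F(s) = \frac{4 \log{\left(s - 3 \right)} - 5 \log{\left(s - \frac{3}{2} \right)} + \log{\left(s - \frac{1}{2} \right)}}{15}; value = - \frac{\log{\left(6 \right)}}{3} - \frac{4 \log{\left(2 \right)}}{15} + \frac{\log{\left(7 \right)}}{15} + \frac{\log{\left(\frac{9}{2} \right)}}{5} + \frac{\log{\left(\frac{7}{2} \right)}}{3}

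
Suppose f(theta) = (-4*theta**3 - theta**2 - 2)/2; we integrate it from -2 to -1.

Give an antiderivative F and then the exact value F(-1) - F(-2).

Antiderivative: F(theta) = -theta**4/2 - theta**3/6 - theta; value = 16/3

A candidate is checked by its d/dtheta: the result must match f(theta).
F(theta) = -theta**4/2 - theta**3/6 - theta is an antiderivative of f.
Check: d/dtheta[-theta**4/2 - theta**3/6 - theta] = -2*theta**3 - theta**2/2 - 1, which equals f(theta).
F(-1) = 2/3; F(-2) = -14/3.
Integral = F(-1) - F(-2) = 16/3.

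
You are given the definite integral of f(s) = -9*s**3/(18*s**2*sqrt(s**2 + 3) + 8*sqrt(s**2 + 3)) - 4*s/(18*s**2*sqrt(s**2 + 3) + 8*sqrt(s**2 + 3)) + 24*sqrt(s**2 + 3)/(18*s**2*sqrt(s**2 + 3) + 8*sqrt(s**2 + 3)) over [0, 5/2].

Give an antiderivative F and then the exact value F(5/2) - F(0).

Integrate term by term and add the pieces.
F(s) = (-sqrt(s**2 + 3) + 4*atan(3*s/2))/2 is an antiderivative of f.
Check: d/ds[(-sqrt(s**2 + 3) + 4*atan(3*s/2))/2] = (-9*s**3 - 4*s + 24*sqrt(s**2 + 3))/(18*s**2*sqrt(s**2 + 3) + 8*sqrt(s**2 + 3)), which equals f(s).
F(5/2) = -sqrt(37)/4 + 2*atan(15/4); F(0) = -sqrt(3)/2.
Integral = F(5/2) - F(0) = -sqrt(37)/4 + sqrt(3)/2 + 2*atan(15/4).

Antiderivative: F(s) = (-sqrt(s**2 + 3) + 4*atan(3*s/2))/2; value = -sqrt(37)/4 + sqrt(3)/2 + 2*atan(15/4)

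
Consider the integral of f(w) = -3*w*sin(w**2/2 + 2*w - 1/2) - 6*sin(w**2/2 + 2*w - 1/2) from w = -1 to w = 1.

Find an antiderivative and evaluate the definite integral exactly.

Antiderivative: F(w) = 3*cos(w**2/2 + 2*w - 1/2); value = 0

The substitution u = w**2/2 + 2*w - 1/2 works: f is exactly (dF/du)*(du/dw) for that inner function.
F(w) = 3*cos(w**2/2 + 2*w - 1/2) is an antiderivative of f.
Check: d/dw[3*cos(w**2/2 + 2*w - 1/2)] = -3*w*sin(w**2/2 + 2*w - 1/2) - 6*sin(w**2/2 + 2*w - 1/2) = f(w).
F(1) = 3*cos(2); F(-1) = 3*cos(2).
Integral = F(1) - F(-1) = 0.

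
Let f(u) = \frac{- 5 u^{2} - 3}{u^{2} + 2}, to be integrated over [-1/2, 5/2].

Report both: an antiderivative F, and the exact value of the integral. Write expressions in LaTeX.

Antiderivative: F(u) = - 5 u + \frac{7 \sqrt{2} \operatorname{atan}{\left(\frac{\sqrt{2} u}{2} \right)}}{2}; value = -15 + \frac{7 \sqrt{2} \operatorname{atan}{\left(\frac{\sqrt{2}}{4} \right)}}{2} + \frac{7 \sqrt{2} \operatorname{atan}{\left(\frac{5 \sqrt{2}}{4} \right)}}{2}

For F(u) to be correct the identity F'(u) - f(u) = 0 must hold.
F(u) = - 5 u + \frac{7 \sqrt{2} \operatorname{atan}{\left(\frac{\sqrt{2} u}{2} \right)}}{2} is an antiderivative of f.
Check: d/du[- 5 u + \frac{7 \sqrt{2} \operatorname{atan}{\left(\frac{\sqrt{2} u}{2} \right)}}{2}] = \frac{- 5 u^{2} - 3}{u^{2} + 2} = f(u).
F(5/2) = - \frac{25}{2} + \frac{7 \sqrt{2} \operatorname{atan}{\left(\frac{5 \sqrt{2}}{4} \right)}}{2}; F(-1/2) = - \frac{7 \sqrt{2} \operatorname{atan}{\left(\frac{\sqrt{2}}{4} \right)}}{2} + \frac{5}{2}.
Integral = F(5/2) - F(-1/2) = -15 + \frac{7 \sqrt{2} \operatorname{atan}{\left(\frac{\sqrt{2}}{4} \right)}}{2} + \frac{7 \sqrt{2} \operatorname{atan}{\left(\frac{5 \sqrt{2}}{4} \right)}}{2}.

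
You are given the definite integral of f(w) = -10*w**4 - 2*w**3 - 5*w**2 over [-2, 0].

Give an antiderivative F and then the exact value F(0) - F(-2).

Integrate term by term and add the pieces.
F(w) = -2*w**5 - w**4/2 - 5*w**3/3 is an antiderivative of f.
Check: d/dw[-2*w**5 - w**4/2 - 5*w**3/3] = -10*w**4 - 2*w**3 - 5*w**2 = f(w).
F(0) = 0; F(-2) = 208/3.
Integral = F(0) - F(-2) = -208/3.

Antiderivative: F(w) = -2*w**5 - w**4/2 - 5*w**3/3; value = -208/3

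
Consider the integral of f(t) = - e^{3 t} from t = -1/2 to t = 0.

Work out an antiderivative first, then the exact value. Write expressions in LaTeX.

Antiderivative: F(t) = - \frac{e^{3 t}}{3}; value = - \frac{1}{3} + \frac{1}{3 e^{\frac{3}{2}}}

For F(t) to be correct the identity F'(t) - f(t) = 0 must hold.
F(t) = - \frac{e^{3 t}}{3} is an antiderivative of f.
Check: d/dt[- \frac{e^{3 t}}{3}] = - e^{3 t} = f(t).
F(0) = - \frac{1}{3}; F(-1/2) = - \frac{1}{3 e^{\frac{3}{2}}}.
Integral = F(0) - F(-1/2) = - \frac{1}{3} + \frac{1}{3 e^{\frac{3}{2}}}.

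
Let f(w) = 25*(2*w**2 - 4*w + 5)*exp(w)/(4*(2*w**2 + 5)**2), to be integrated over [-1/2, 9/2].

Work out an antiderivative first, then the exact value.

Recognize the product-rule pattern: f = u'v + uv' with u = 25/(8*(w**2 + 5/2)), v = exp(w), so integration by parts undoes it.
F(w) = 25*exp(w)/(4*(2*w**2 + 5)) is an antiderivative of f.
Check: d/dw[25*exp(w)/(4*(2*w**2 + 5))] = (50*w**2*exp(w) - 100*w*exp(w) + 125*exp(w))/(16*w**4 + 80*w**2 + 100), which equals f(w).
F(9/2) = 25*exp(9/2)/182; F(-1/2) = 25*exp(-1/2)/22.
Integral = F(9/2) - F(-1/2) = -25*exp(-1/2)/22 + 25*exp(9/2)/182.

Antiderivative: F(w) = 25*exp(w)/(4*(2*w**2 + 5)); value = -25*exp(-1/2)/22 + 25*exp(9/2)/182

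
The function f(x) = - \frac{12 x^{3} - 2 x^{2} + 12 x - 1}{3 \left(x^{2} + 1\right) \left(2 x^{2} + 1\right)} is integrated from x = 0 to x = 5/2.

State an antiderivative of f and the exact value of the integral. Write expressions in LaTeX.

Differentiate the proposed F(x) back; it has to land on f(x) exactly.
F(x) = - \log{\left(2 x^{2} + 1 \right)} + \frac{\operatorname{atan}{\left(x \right)}}{3} is an antiderivative of f.
Check: d/dx[- \log{\left(2 x^{2} + 1 \right)} + \frac{\operatorname{atan}{\left(x \right)}}{3}] = \frac{- 12 x^{3} + 2 x^{2} - 12 x + 1}{6 x^{4} + 9 x^{2} + 3}, which equals f(x).
F(5/2) = - \log{\left(\frac{27}{2} \right)} + \frac{\operatorname{atan}{\left(\frac{5}{2} \right)}}{3}; F(0) = 0.
Integral = F(5/2) - F(0) = - \log{\left(\frac{27}{2} \right)} + \frac{\operatorname{atan}{\left(\frac{5}{2} \right)}}{3}.

Antiderivative: F(x) = - \log{\left(2 x^{2} + 1 \right)} + \frac{\operatorname{atan}{\left(x \right)}}{3}; value = - \log{\left(\frac{27}{2} \right)} + \frac{\operatorname{atan}{\left(\frac{5}{2} \right)}}{3}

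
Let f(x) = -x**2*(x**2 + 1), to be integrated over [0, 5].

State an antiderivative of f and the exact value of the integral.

A candidate is checked by its d/dx: the result must match f(x).
F(x) = -x**5/5 - x**3/3 is an antiderivative of f.
Check: d/dx[-x**5/5 - x**3/3] = -x**4 - x**2, which equals f(x).
F(5) = -2000/3; F(0) = 0.
Integral = F(5) - F(0) = -2000/3.

Antiderivative: F(x) = -x**5/5 - x**3/3; value = -2000/3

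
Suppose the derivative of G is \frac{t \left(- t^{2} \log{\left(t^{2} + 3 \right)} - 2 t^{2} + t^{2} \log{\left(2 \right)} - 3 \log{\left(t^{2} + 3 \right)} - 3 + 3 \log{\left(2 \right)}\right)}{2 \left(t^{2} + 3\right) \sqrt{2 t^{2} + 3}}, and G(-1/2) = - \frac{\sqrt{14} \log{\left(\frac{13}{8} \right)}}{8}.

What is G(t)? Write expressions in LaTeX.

G(t) = - \frac{\sqrt{2 t^{2} + 3} \log{\left(\frac{t^{2}}{2} + \frac{3}{2} \right)}}{4}

Recognize the product-rule pattern: G'(t) = u'v + uv' with u = - \frac{\sqrt{2 t^{2} + 3}}{4}, v = \log{\left(\frac{t^{2}}{2} + \frac{3}{2} \right)}, so integration by parts undoes it.
A general antiderivative is - \frac{\sqrt{2 t^{2} + 3} \log{\left(\frac{t^{2}}{2} + \frac{3}{2} \right)}}{4} + C.
The condition gives C = - \frac{\sqrt{14} \log{\left(\frac{13}{8} \right)}}{8} - (- \frac{\sqrt{14} \log{\left(\frac{13}{8} \right)}}{8}) = 0.
So G(t) = - \frac{\sqrt{2 t^{2} + 3} \log{\left(\frac{t^{2}}{2} + \frac{3}{2} \right)}}{4}.
Check: d/dt[- \frac{\sqrt{2 t^{2} + 3} \log{\left(\frac{t^{2}}{2} + \frac{3}{2} \right)}}{4}] = \frac{- t^{3} \log{\left(t^{2} + 3 \right)} - 2 t^{3} + t^{3} \log{\left(2 \right)} - 3 t \log{\left(t^{2} + 3 \right)} - 3 t + 3 t \log{\left(2 \right)}}{2 t^{2} \sqrt{2 t^{2} + 3} + 6 \sqrt{2 t^{2} + 3}}, which equals G'(t).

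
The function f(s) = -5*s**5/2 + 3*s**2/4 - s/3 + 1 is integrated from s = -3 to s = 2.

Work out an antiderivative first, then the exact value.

Integrate term by term and add the pieces.
F(s) = -5*s**6/12 + s**3/4 - s**2/6 + s is an antiderivative of f.
Check: d/ds[-5*s**6/12 + s**3/4 - s**2/6 + s] = -5*s**5/2 + 3*s**2/4 - s/3 + 1 = f(s).
F(2) = -70/3; F(-3) = -315.
Integral = F(2) - F(-3) = 875/3.

Antiderivative: F(s) = -5*s**6/12 + s**3/4 - s**2/6 + s; value = 875/3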